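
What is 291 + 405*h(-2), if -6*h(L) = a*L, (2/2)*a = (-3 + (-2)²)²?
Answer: 426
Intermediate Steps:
a = 1 (a = (-3 + (-2)²)² = (-3 + 4)² = 1² = 1)
h(L) = -L/6
291 + 405*h(-2) = 291 + 405*(-⅙*(-2)) = 291 + 405*(⅓) = 291 + 135 = 426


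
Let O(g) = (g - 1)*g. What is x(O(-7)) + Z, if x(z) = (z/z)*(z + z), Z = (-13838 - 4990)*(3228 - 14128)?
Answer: 205225312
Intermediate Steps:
Z = 205225200 (Z = -18828*(-10900) = 205225200)
O(g) = g*(-1 + g) (O(g) = (-1 + g)*g = g*(-1 + g))
x(z) = 2*z (x(z) = 1*(2*z) = 2*z)
x(O(-7)) + Z = 2*(-7*(-1 - 7)) + 205225200 = 2*(-7*(-8)) + 205225200 = 2*56 + 205225200 = 112 + 205225200 = 205225312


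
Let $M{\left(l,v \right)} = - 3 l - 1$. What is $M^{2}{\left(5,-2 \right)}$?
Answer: $256$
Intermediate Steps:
$M{\left(l,v \right)} = -1 - 3 l$
$M^{2}{\left(5,-2 \right)} = \left(-1 - 15\right)^{2} = \left(-16\right)^{2} = 256$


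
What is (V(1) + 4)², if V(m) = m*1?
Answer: 25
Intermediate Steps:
V(m) = m
(V(1) + 4)² = (1 + 4)² = 5² = 25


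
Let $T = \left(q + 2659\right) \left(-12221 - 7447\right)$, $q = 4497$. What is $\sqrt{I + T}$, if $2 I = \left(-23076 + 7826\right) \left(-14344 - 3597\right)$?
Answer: $i \sqrt{3944083} \approx 1986.0 i$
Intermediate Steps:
$T = -140744208$ ($T = \left(4497 + 2659\right) \left(-12221 - 7447\right) = 7156 \left(-19668\right) = -140744208$)
$I = 136800125$ ($I = \frac{\left(-23076 + 7826\right) \left(-14344 - 3597\right)}{2} = \frac{\left(-15250\right) \left(-17941\right)}{2} = \frac{1}{2} \cdot 273600250 = 136800125$)
$\sqrt{I + T} = \sqrt{136800125 - 140744208} = \sqrt{-3944083} = i \sqrt{3944083}$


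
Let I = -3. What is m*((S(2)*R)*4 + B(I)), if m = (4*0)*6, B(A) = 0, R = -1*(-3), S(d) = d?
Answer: 0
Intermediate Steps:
R = 3
m = 0 (m = 0*6 = 0)
m*((S(2)*R)*4 + B(I)) = 0*((2*3)*4 + 0) = 0*(6*4 + 0) = 0*(24 + 0) = 0*24 = 0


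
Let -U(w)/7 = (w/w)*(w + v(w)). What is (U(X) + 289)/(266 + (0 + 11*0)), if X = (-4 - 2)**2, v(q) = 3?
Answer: 8/133 ≈ 0.060150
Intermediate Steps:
X = 36 (X = (-6)**2 = 36)
U(w) = -21 - 7*w (U(w) = -7*w/w*(w + 3) = -7*(3 + w) = -21 - 7*w)
(U(X) + 289)/(266 + (0 + 11*0)) = ((-21 - 7*36) + 289)/(266 + (0 + 11*0)) = ((-21 - 252) + 289)/(266 + (0 + 0)) = (-273 + 289)/(266 + 0) = 16/266 = 16*(1/266) = 8/133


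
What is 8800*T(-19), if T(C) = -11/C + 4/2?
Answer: 431200/19 ≈ 22695.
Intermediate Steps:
T(C) = 2 - 11/C (T(C) = -11/C + 4*(½) = -11/C + 2 = 2 - 11/C)
8800*T(-19) = 8800*(2 - 11/(-19)) = 8800*(2 - 11*(-1/19)) = 8800*(2 + 11/19) = 8800*(49/19) = 431200/19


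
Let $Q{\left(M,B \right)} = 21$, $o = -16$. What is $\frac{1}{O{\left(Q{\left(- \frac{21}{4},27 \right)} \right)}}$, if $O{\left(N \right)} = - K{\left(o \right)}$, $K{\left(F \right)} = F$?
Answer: $\frac{1}{16} \approx 0.0625$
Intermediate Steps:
$O{\left(N \right)} = 16$ ($O{\left(N \right)} = \left(-1\right) \left(-16\right) = 16$)
$\frac{1}{O{\left(Q{\left(- \frac{21}{4},27 \right)} \right)}} = \frac{1}{16}$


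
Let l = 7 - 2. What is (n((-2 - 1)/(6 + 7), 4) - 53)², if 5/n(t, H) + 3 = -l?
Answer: 184041/64 ≈ 2875.6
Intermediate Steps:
l = 5
n(t, H) = -5/8 (n(t, H) = 5/(-3 - 1*5) = 5/(-3 - 5) = 5/(-8) = 5*(-⅛) = -5/8)
(n((-2 - 1)/(6 + 7), 4) - 53)² = (-5/8 - 53)² = (-429/8)² = 184041/64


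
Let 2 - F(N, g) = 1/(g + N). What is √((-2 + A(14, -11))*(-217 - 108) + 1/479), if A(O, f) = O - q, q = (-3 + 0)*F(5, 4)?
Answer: 2*I*√2964089841/1437 ≈ 75.774*I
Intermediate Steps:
F(N, g) = 2 - 1/(N + g) (F(N, g) = 2 - 1/(g + N) = 2 - 1/(N + g))
q = -17/3 (q = (-3 + 0)*((-1 + 2*5 + 2*4)/(5 + 4)) = -3*(-1 + 10 + 8)/9 = -17/3 ≈ -5.6667)
A(O, f) = 17/3 + O (A(O, f) = O - 1*(-17/3) = O + 17/3 = 17/3 + O)
√((-2 + A(14, -11))*(-217 - 108) + 1/479) = √((-2 + (17/3 + 14))*(-217 - 108) + 1/479) = √((-2 + 59/3)*(-325) + 1/479) = √((53/3)*(-325) + 1/479) = √(-17225/3 + 1/479) = √(-8250772/1437) = 2*I*√2964089841/1437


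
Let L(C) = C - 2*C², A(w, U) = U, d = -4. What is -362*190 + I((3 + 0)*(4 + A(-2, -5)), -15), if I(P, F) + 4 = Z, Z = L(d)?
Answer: -68820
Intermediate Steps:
Z = -36 (Z = -4*(1 - 2*(-4)) = -4*(1 + 8) = -4*9 = -36)
I(P, F) = -40 (I(P, F) = -4 - 36 = -40)
-362*190 + I((3 + 0)*(4 + A(-2, -5)), -15) = -362*190 - 40 = -68780 - 40 = -68820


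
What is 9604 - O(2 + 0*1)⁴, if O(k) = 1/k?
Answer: 153663/16 ≈ 9603.9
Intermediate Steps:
O(k) = 1/k
9604 - O(2 + 0*1)⁴ = 9604 - (1/(2 + 0*1))⁴ = 9604 - (1/(2 + 0))⁴ = 9604 - (1/2)⁴ = 9604 - (½)⁴ = 9604 - 1*1/16 = 9604 - 1/16 = 153663/16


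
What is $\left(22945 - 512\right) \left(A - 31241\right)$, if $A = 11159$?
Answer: $-450499506$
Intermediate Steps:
$\left(22945 - 512\right) \left(A - 31241\right) = \left(22945 - 512\right) \left(11159 - 31241\right) = 22433 \left(-20082\right) = -450499506$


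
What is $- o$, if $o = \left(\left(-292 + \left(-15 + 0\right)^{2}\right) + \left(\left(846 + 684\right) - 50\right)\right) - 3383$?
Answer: $1970$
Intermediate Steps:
$o = -1970$ ($o = \left(\left(-292 + \left(-15\right)^{2}\right) + \left(1530 - 50\right)\right) - 3383 = \left(\left(-292 + 225\right) + 1480\right) - 3383 = \left(-67 + 1480\right) - 3383 = 1413 - 3383 = -1970$)
$- o = \left(-1\right) \left(-1970\right) = 1970$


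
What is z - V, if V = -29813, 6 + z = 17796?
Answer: 47603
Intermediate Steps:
z = 17790 (z = -6 + 17796 = 17790)
z - V = 17790 - 1*(-29813) = 17790 + 29813 = 47603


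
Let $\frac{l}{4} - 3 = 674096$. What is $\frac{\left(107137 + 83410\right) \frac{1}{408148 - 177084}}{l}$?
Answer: $\frac{190547}{623040045344} \approx 3.0583 \cdot 10^{-7}$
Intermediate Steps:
$l = 2696396$ ($l = 12 + 4 \cdot 674096 = 12 + 2696384 = 2696396$)
$\frac{\left(107137 + 83410\right) \frac{1}{408148 - 177084}}{l} = \frac{\left(107137 + 83410\right) \frac{1}{408148 - 177084}}{2696396} = \frac{190547}{231064} \cdot \frac{1}{2696396} = \frac{190547}{623040045344}$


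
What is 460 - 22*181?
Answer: -3522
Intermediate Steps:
460 - 22*181 = 460 - 3982 = -3522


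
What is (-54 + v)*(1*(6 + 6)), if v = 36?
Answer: -216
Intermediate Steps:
(-54 + v)*(1*(6 + 6)) = (-54 + 36)*(1*(6 + 6)) = -18*12 = -216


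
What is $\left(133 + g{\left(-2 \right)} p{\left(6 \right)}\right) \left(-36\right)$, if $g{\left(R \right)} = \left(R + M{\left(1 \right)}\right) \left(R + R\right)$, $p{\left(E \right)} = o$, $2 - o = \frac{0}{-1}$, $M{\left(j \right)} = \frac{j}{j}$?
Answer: $-5076$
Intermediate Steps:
$M{\left(j \right)} = 1$
$o = 2$ ($o = 2 - \frac{0}{-1} = 2 - 0 \left(-1\right) = 2 - 0 = 2 + 0 = 2$)
$p{\left(E \right)} = 2$
$g{\left(R \right)} = 2 R \left(1 + R\right)$ ($g{\left(R \right)} = \left(R + 1\right) \left(R + R\right) = \left(1 + R\right) 2 R = 2 R \left(1 + R\right)$)
$\left(133 + g{\left(-2 \right)} p{\left(6 \right)}\right) \left(-36\right) = \left(133 + 2 \left(-2\right) \left(1 - 2\right) 2\right) \left(-36\right) = \left(133 + 2 \left(-2\right) \left(-1\right) 2\right) \left(-36\right) = \left(133 + 4 \cdot 2\right) \left(-36\right) = \left(133 + 8\right) \left(-36\right) = 141 \left(-36\right) = -5076$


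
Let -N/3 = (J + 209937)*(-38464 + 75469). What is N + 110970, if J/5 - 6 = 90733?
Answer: -73672995510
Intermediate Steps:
J = 453695 (J = 30 + 5*90733 = 30 + 453665 = 453695)
N = -73673106480 (N = -3*(453695 + 209937)*(-38464 + 75469) = -1990896*37005 = -3*24557702160 = -73673106480)
N + 110970 = -73673106480 + 110970 = -73672995510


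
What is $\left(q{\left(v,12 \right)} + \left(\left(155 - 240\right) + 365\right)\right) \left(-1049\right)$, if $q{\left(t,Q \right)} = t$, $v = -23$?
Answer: $-269593$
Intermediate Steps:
$\left(q{\left(v,12 \right)} + \left(\left(155 - 240\right) + 365\right)\right) \left(-1049\right) = \left(-23 + \left(\left(155 - 240\right) + 365\right)\right) \left(-1049\right) = \left(-23 + \left(-85 + 365\right)\right) \left(-1049\right) = \left(-23 + 280\right) \left(-1049\right) = 257 \left(-1049\right) = -269593$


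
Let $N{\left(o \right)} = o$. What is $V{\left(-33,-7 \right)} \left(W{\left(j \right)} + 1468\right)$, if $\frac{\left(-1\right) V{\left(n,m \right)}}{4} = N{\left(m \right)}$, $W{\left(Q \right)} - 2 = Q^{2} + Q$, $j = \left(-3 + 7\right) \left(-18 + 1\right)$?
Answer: $168728$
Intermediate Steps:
$j = -68$ ($j = 4 \left(-17\right) = -68$)
$W{\left(Q \right)} = 2 + Q + Q^{2}$ ($W{\left(Q \right)} = 2 + \left(Q^{2} + Q\right) = 2 + \left(Q + Q^{2}\right) = 2 + Q + Q^{2}$)
$V{\left(n,m \right)} = - 4 m$
$V{\left(-33,-7 \right)} \left(W{\left(j \right)} + 1468\right) = \left(-4\right) \left(-7\right) \left(\left(2 - 68 + \left(-68\right)^{2}\right) + 1468\right) = 28 \left(\left(2 - 68 + 4624\right) + 1468\right) = 28 \left(4558 + 1468\right) = 28 \cdot 6026 = 168728$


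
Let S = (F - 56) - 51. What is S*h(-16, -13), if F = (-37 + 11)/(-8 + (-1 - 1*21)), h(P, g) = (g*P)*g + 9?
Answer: 858088/3 ≈ 2.8603e+5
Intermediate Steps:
h(P, g) = 9 + P*g**2 (h(P, g) = (P*g)*g + 9 = P*g**2 + 9 = 9 + P*g**2)
F = 13/15 (F = -26/(-8 + (-1 - 21)) = -26/(-8 - 22) = -26/(-30) = -26*(-1/30) = 13/15 ≈ 0.86667)
S = -1592/15 (S = (13/15 - 56) - 51 = -827/15 - 51 = -1592/15 ≈ -106.13)
S*h(-16, -13) = -1592*(9 - 16*(-13)**2)/15 = -1592*(9 - 16*169)/15 = -1592*(9 - 2704)/15 = -1592/15*(-2695) = 858088/3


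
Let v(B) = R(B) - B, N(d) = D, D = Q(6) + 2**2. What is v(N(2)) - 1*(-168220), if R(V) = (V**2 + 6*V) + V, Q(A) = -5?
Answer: 168215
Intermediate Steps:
D = -1 (D = -5 + 2**2 = -5 + 4 = -1)
N(d) = -1
R(V) = V**2 + 7*V
v(B) = -B + B*(7 + B) (v(B) = B*(7 + B) - B = -B + B*(7 + B))
v(N(2)) - 1*(-168220) = -(6 - 1) - 1*(-168220) = -1*5 + 168220 = -5 + 168220 = 168215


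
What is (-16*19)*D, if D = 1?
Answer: -304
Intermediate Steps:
(-16*19)*D = -16*19*1 = -304*1 = -304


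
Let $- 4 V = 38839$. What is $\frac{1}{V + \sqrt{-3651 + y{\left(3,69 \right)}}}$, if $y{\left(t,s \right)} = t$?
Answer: $- \frac{155356}{1508526289} - \frac{128 i \sqrt{57}}{1508526289} \approx -0.00010299 - 6.4061 \cdot 10^{-7} i$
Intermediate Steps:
$V = - \frac{38839}{4}$ ($V = \left(- \frac{1}{4}\right) 38839 = - \frac{38839}{4} \approx -9709.8$)
$\frac{1}{V + \sqrt{-3651 + y{\left(3,69 \right)}}} = \frac{1}{- \frac{38839}{4} + \sqrt{-3651 + 3}} = \frac{1}{- \frac{38839}{4} + \sqrt{-3648}} = \frac{1}{- \frac{38839}{4} + 8 i \sqrt{57}}$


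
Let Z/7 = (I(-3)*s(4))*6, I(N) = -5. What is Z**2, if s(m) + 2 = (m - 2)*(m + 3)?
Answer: 6350400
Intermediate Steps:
s(m) = -2 + (-2 + m)*(3 + m) (s(m) = -2 + (m - 2)*(m + 3) = -2 + (-2 + m)*(3 + m))
Z = -2520 (Z = 7*(-5*(-8 + 4 + 4**2)*6) = 7*(-5*(-8 + 4 + 16)*6) = 7*(-5*12*6) = 7*(-60*6) = 7*(-360) = -2520)
Z**2 = (-2520)**2 = 6350400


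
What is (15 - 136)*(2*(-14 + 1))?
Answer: 3146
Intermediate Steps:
(15 - 136)*(2*(-14 + 1)) = -242*(-13) = -121*(-26) = 3146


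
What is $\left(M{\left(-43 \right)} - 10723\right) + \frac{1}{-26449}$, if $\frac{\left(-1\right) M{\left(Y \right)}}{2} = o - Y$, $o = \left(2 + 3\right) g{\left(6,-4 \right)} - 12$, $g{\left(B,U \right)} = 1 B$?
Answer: $- \frac{286839406}{26449} \approx -10845.0$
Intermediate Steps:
$g{\left(B,U \right)} = B$
$o = 18$ ($o = \left(2 + 3\right) 6 - 12 = 5 \cdot 6 - 12 = 30 - 12 = 18$)
$M{\left(Y \right)} = -36 + 2 Y$ ($M{\left(Y \right)} = - 2 \left(18 - Y\right) = -36 + 2 Y$)
$\left(M{\left(-43 \right)} - 10723\right) + \frac{1}{-26449} = \left(\left(-36 + 2 \left(-43\right)\right) - 10723\right) + \frac{1}{-26449} = \left(\left(-36 - 86\right) - 10723\right) - \frac{1}{26449} = \left(-122 - 10723\right) - \frac{1}{26449} = -10845 - \frac{1}{26449} = - \frac{286839406}{26449}$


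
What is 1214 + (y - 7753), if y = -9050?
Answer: -15589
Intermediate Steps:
1214 + (y - 7753) = 1214 + (-9050 - 7753) = 1214 - 16803 = -15589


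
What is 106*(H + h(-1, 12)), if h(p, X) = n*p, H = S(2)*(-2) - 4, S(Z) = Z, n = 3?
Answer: -1166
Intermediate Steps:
H = -8 (H = 2*(-2) - 4 = -4 - 4 = -8)
h(p, X) = 3*p
106*(H + h(-1, 12)) = 106*(-8 + 3*(-1)) = 106*(-8 - 3) = 106*(-11) = -1166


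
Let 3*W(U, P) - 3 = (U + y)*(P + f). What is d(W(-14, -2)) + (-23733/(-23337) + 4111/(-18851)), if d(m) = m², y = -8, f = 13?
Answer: 2792462661179/439925787 ≈ 6347.6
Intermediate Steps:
W(U, P) = 1 + (-8 + U)*(13 + P)/3 (W(U, P) = 1 + ((U - 8)*(P + 13))/3 = 1 + ((-8 + U)*(13 + P))/3 = 1 + (-8 + U)*(13 + P)/3)
d(W(-14, -2)) + (-23733/(-23337) + 4111/(-18851)) = (-101/3 - 8/3*(-2) + (13/3)*(-14) + (⅓)*(-2)*(-14))² + (-23733/(-23337) + 4111/(-18851)) = (-101/3 + 16/3 - 182/3 + 28/3)² + (-23733*(-1/23337) + 4111*(-1/18851)) = (-239/3)² + (2637/2593 - 4111/18851) = 57121/9 + 39050264/48880643 = 2792462661179/439925787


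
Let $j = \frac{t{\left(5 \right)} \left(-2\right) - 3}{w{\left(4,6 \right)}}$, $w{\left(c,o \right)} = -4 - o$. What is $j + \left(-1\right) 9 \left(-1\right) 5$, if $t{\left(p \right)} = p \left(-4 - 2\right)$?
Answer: $\frac{393}{10} \approx 39.3$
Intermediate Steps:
$t{\left(p \right)} = - 6 p$ ($t{\left(p \right)} = p \left(-6\right) = - 6 p$)
$j = - \frac{57}{10}$ ($j = \frac{\left(-6\right) 5 \left(-2\right) - 3}{-4 - 6} = \frac{\left(-30\right) \left(-2\right) - 3}{-4 - 6} = \frac{60 - 3}{-10} = 57 \left(- \frac{1}{10}\right) = - \frac{57}{10} \approx -5.7$)
$j + \left(-1\right) 9 \left(-1\right) 5 = - \frac{57}{10} + \left(-1\right) 9 \left(-1\right) 5 = - \frac{57}{10} + \left(-9\right) \left(-1\right) 5 = - \frac{57}{10} + 9 \cdot 5 = - \frac{57}{10} + 45 = \frac{393}{10}$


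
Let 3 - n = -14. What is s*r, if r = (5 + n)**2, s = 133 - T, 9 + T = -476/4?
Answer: 126324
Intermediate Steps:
T = -128 (T = -9 - 476/4 = -9 - 476*1/4 = -9 - 119 = -128)
n = 17 (n = 3 - 1*(-14) = 3 + 14 = 17)
s = 261 (s = 133 - 1*(-128) = 133 + 128 = 261)
r = 484 (r = (5 + 17)**2 = 22**2 = 484)
s*r = 261*484 = 126324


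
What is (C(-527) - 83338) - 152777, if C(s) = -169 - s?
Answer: -235757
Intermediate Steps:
(C(-527) - 83338) - 152777 = ((-169 - 1*(-527)) - 83338) - 152777 = ((-169 + 527) - 83338) - 152777 = (358 - 83338) - 152777 = -82980 - 152777 = -235757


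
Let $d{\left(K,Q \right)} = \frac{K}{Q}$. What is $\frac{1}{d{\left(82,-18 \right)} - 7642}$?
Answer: $- \frac{9}{68819} \approx -0.00013078$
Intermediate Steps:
$\frac{1}{d{\left(82,-18 \right)} - 7642} = \frac{1}{\frac{82}{-18} - 7642} = \frac{1}{82 \left(- \frac{1}{18}\right) - 7642} = \frac{1}{- \frac{41}{9} - 7642} = \frac{1}{- \frac{68819}{9}} = - \frac{9}{68819}$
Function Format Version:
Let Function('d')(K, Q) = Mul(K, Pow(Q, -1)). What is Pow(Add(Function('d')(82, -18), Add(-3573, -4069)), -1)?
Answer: Rational(-9, 68819) ≈ -0.00013078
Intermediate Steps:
Pow(Add(Function('d')(82, -18), Add(-3573, -4069)), -1) = Pow(Add(Mul(82, Pow(-18, -1)), Add(-3573, -4069)), -1) = Pow(Add(Mul(82, Rational(-1, 18)), -7642), -1) = Pow(Add(Rational(-41, 9), -7642), -1) = Pow(Rational(-68819, 9), -1) = Rational(-9, 68819)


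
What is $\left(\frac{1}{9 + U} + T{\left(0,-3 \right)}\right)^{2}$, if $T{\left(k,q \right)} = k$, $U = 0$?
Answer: $\frac{1}{81} \approx 0.012346$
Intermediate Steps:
$\left(\frac{1}{9 + U} + T{\left(0,-3 \right)}\right)^{2} = \left(\frac{1}{9 + 0} + 0\right)^{2} = \left(\frac{1}{9} + 0\right)^{2} = \left(\frac{1}{9}\right)^{2} = \frac{1}{81}$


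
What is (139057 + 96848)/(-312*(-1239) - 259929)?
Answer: 78635/42213 ≈ 1.8628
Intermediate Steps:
(139057 + 96848)/(-312*(-1239) - 259929) = 235905/(386568 - 259929) = 235905/126639 = 235905*(1/126639) = 78635/42213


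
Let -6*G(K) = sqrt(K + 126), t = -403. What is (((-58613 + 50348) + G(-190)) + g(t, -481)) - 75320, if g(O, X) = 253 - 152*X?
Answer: -10220 - 4*I/3 ≈ -10220.0 - 1.3333*I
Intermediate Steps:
G(K) = -sqrt(126 + K)/6 (G(K) = -sqrt(K + 126)/6 = -sqrt(126 + K)/6)
(((-58613 + 50348) + G(-190)) + g(t, -481)) - 75320 = (((-58613 + 50348) - sqrt(126 - 190)/6) + (253 - 152*(-481))) - 75320 = ((-8265 - 4*I/3) + (253 + 73112)) - 75320 = ((-8265 - 4*I/3) + 73365) - 75320 = (65100 - 4*I/3) - 75320 = -10220 - 4*I/3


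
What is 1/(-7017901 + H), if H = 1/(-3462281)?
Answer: -3462281/24297945292182 ≈ -1.4249e-7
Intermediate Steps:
H = -1/3462281 ≈ -2.8883e-7
1/(-7017901 + H) = 1/(-7017901 - 1/3462281) = 1/(-24297945292182/3462281) = -3462281/24297945292182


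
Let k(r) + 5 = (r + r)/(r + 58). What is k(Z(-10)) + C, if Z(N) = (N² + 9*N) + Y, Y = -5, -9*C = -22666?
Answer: 158357/63 ≈ 2513.6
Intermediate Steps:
C = 22666/9 (C = -⅑*(-22666) = 22666/9 ≈ 2518.4)
Z(N) = -5 + N² + 9*N (Z(N) = (N² + 9*N) - 5 = -5 + N² + 9*N)
k(r) = -5 + 2*r/(58 + r) (k(r) = -5 + (r + r)/(r + 58) = -5 + (2*r)/(58 + r) = -5 + 2*r/(58 + r))
k(Z(-10)) + C = (-290 - 3*(-5 + (-10)² + 9*(-10)))/(58 + (-5 + (-10)² + 9*(-10))) + 22666/9 = (-290 - 3*(-5 + 100 - 90))/(58 + (-5 + 100 - 90)) + 22666/9 = (-290 - 3*5)/(58 + 5) + 22666/9 = (-290 - 15)/63 + 22666/9 = (1/63)*(-305) + 22666/9 = -305/63 + 22666/9 = 158357/63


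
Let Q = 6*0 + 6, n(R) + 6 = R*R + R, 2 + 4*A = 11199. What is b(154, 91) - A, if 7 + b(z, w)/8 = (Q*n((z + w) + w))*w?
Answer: 1978273251/4 ≈ 4.9457e+8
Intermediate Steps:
A = 11197/4 (A = -½ + (¼)*11199 = -½ + 11199/4 = 11197/4 ≈ 2799.3)
n(R) = -6 + R + R² (n(R) = -6 + (R*R + R) = -6 + (R² + R) = -6 + (R + R²) = -6 + R + R²)
Q = 6 (Q = 0 + 6 = 6)
b(z, w) = -56 + 8*w*(-36 + 6*z + 6*(z + 2*w)² + 12*w) (b(z, w) = -56 + 8*((6*(-6 + ((z + w) + w) + ((z + w) + w)²))*w) = -56 + 8*((6*(-6 + ((w + z) + w) + ((w + z) + w)²))*w) = -56 + 8*((6*(-6 + (z + 2*w) + (z + 2*w)²))*w) = -56 + 8*((6*(-6 + z + (z + 2*w)² + 2*w))*w) = -56 + 8*((-36 + 6*z + 6*(z + 2*w)² + 12*w)*w) = -56 + 8*(w*(-36 + 6*z + 6*(z + 2*w)² + 12*w)) = -56 + 8*w*(-36 + 6*z + 6*(z + 2*w)² + 12*w))
b(154, 91) - A = (-56 + 48*91*(-6 + 154 + (154 + 2*91)² + 2*91)) - 1*11197/4 = (-56 + 48*91*(-6 + 154 + (154 + 182)² + 182)) - 11197/4 = (-56 + 48*91*(-6 + 154 + 336² + 182)) - 11197/4 = (-56 + 48*91*(-6 + 154 + 112896 + 182)) - 11197/4 = (-56 + 48*91*113226) - 11197/4 = (-56 + 494571168) - 11197/4 = 494571112 - 11197/4 = 1978273251/4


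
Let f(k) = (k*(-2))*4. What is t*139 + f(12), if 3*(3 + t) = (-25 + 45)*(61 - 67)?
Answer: -6073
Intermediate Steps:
f(k) = -8*k (f(k) = -2*k*4 = -8*k)
t = -43 (t = -3 + ((-25 + 45)*(61 - 67))/3 = -3 + (20*(-6))/3 = -3 + (⅓)*(-120) = -3 - 40 = -43)
t*139 + f(12) = -43*139 - 8*12 = -5977 - 96 = -6073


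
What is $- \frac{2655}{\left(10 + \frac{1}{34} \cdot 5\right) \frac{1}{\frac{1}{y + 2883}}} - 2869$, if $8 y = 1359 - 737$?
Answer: $- \frac{781508113}{272389} \approx -2869.1$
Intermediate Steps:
$y = \frac{311}{4}$ ($y = \frac{1359 - 737}{8} = \frac{1}{8} \cdot 622 = \frac{311}{4} \approx 77.75$)
$- \frac{2655}{\left(10 + \frac{1}{34} \cdot 5\right) \frac{1}{\frac{1}{y + 2883}}} - 2869 = - \frac{2655}{\left(10 + \frac{1}{34} \cdot 5\right) \frac{1}{\frac{1}{\frac{311}{4} + 2883}}} - 2869 = - \frac{2655}{\left(10 + \frac{1}{34} \cdot 5\right) \frac{1}{\frac{1}{\frac{11843}{4}}}} - 2869 = - \frac{2655}{\left(10 + \frac{5}{34}\right) \frac{1}{\frac{4}{11843}}} - 2869 = - \frac{2655}{\frac{345}{34} \cdot \frac{11843}{4}} - 2869 = - \frac{2655}{\frac{4085835}{136}} - 2869 = \left(-2655\right) \frac{136}{4085835} - 2869 = - \frac{24072}{272389} - 2869 = - \frac{781508113}{272389}$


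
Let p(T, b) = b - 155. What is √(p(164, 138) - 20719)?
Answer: 144*I ≈ 144.0*I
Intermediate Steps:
p(T, b) = -155 + b
√(p(164, 138) - 20719) = √((-155 + 138) - 20719) = √(-17 - 20719) = √(-20736) = 144*I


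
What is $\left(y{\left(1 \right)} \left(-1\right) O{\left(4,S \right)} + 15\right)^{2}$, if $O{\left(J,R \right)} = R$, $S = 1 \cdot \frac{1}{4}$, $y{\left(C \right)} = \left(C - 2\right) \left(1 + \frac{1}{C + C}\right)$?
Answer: $\frac{15129}{64} \approx 236.39$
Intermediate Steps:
$y{\left(C \right)} = \left(1 + \frac{1}{2 C}\right) \left(-2 + C\right)$ ($y{\left(C \right)} = \left(-2 + C\right) \left(1 + \frac{1}{2 C}\right) = \left(1 + \frac{1}{2 C}\right) \left(-2 + C\right)$)
$S = \frac{1}{4}$ ($S = 1 \cdot \frac{1}{4} = \frac{1}{4} \approx 0.25$)
$\left(y{\left(1 \right)} \left(-1\right) O{\left(4,S \right)} + 15\right)^{2} = \left(\left(- \frac{3}{2} + 1 - 1^{-1}\right) \left(-1\right) \frac{1}{4} + 15\right)^{2} = \left(\left(- \frac{3}{2} + 1 - 1\right) \left(-1\right) \frac{1}{4} + 15\right)^{2} = \left(\left(- \frac{3}{2}\right) \left(-1\right) \frac{1}{4} + 15\right)^{2} = \left(\frac{3}{2} \cdot \frac{1}{4} + 15\right)^{2} = \left(\frac{3}{8} + 15\right)^{2} = \left(\frac{123}{8}\right)^{2} = \frac{15129}{64}$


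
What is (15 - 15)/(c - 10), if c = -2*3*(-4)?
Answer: 0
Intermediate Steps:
c = 24 (c = -6*(-4) = 24)
(15 - 15)/(c - 10) = (15 - 15)/(24 - 10) = 0/14 = 0*(1/14) = 0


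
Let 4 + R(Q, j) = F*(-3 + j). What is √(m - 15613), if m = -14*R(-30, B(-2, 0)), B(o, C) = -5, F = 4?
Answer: I*√15109 ≈ 122.92*I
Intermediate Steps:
R(Q, j) = -16 + 4*j (R(Q, j) = -4 + 4*(-3 + j) = -4 + (-12 + 4*j) = -16 + 4*j)
m = 504 (m = -14*(-16 + 4*(-5)) = -14*(-16 - 20) = -14*(-36) = 504)
√(m - 15613) = √(504 - 15613) = √(-15109) = I*√15109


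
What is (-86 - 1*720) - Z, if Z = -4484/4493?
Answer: -3616874/4493 ≈ -805.00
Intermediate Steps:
Z = -4484/4493 (Z = -4484*1/4493 = -4484/4493 ≈ -0.99800)
(-86 - 1*720) - Z = (-86 - 1*720) - 1*(-4484/4493) = (-86 - 720) + 4484/4493 = -806 + 4484/4493 = -3616874/4493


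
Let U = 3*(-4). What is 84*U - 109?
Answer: -1117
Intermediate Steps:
U = -12
84*U - 109 = 84*(-12) - 109 = -1008 - 109 = -1117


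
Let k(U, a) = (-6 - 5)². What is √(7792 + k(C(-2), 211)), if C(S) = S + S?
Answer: √7913 ≈ 88.955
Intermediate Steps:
C(S) = 2*S
k(U, a) = 121 (k(U, a) = (-11)² = 121)
√(7792 + k(C(-2), 211)) = √(7792 + 121) = √7913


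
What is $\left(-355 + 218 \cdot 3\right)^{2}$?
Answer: $89401$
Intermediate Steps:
$\left(-355 + 218 \cdot 3\right)^{2} = \left(-355 + 654\right)^{2} = 299^{2} = 89401$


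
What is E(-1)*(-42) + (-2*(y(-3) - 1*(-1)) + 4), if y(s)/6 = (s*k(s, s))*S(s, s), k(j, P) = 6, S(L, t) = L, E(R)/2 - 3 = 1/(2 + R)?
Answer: -982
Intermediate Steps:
E(R) = 6 + 2/(2 + R)
y(s) = 36*s**2 (y(s) = 6*((s*6)*s) = 6*((6*s)*s) = 6*(6*s**2) = 36*s**2)
E(-1)*(-42) + (-2*(y(-3) - 1*(-1)) + 4) = (2*(7 + 3*(-1))/(2 - 1))*(-42) + (-2*(36*(-3)**2 - 1*(-1)) + 4) = (2*(7 - 3)/1)*(-42) + (-2*(36*9 + 1) + 4) = (2*1*4)*(-42) + (-2*(324 + 1) + 4) = 8*(-42) + (-2*325 + 4) = -336 + (-650 + 4) = -336 - 646 = -982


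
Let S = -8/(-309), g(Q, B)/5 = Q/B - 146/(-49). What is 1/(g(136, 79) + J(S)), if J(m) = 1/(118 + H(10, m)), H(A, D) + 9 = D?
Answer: 130410119/3066558249 ≈ 0.042527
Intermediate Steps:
H(A, D) = -9 + D
g(Q, B) = 730/49 + 5*Q/B (g(Q, B) = 5*(Q/B - 146/(-49)) = 5*(Q/B - 146*(-1/49)) = 5*(Q/B + 146/49) = 5*(146/49 + Q/B) = 730/49 + 5*Q/B)
S = 8/309 (S = -8*(-1/309) = 8/309 ≈ 0.025890)
J(m) = 1/(109 + m) (J(m) = 1/(118 + (-9 + m)) = 1/(109 + m))
1/(g(136, 79) + J(S)) = 1/((730/49 + 5*136/79) + 1/(109 + 8/309)) = 1/((730/49 + 5*136*(1/79)) + 1/(33689/309)) = 1/((730/49 + 680/79) + 309/33689) = 1/(90990/3871 + 309/33689) = 1/(3066558249/130410119) = 130410119/3066558249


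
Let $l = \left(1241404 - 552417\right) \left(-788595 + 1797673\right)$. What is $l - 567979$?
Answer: $695241056007$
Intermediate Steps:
$l = 695241623986$ ($l = 688987 \cdot 1009078 = 695241623986$)
$l - 567979 = 695241623986 - 567979 = 695241056007$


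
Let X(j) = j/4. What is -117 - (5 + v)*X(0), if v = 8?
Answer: -117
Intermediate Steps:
X(j) = j/4 (X(j) = j*(¼) = j/4)
-117 - (5 + v)*X(0) = -117 - (5 + 8)*(¼)*0 = -117 - 13*0 = -117 - 1*0 = -117 + 0 = -117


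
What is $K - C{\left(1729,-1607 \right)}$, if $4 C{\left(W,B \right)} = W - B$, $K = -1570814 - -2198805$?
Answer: $627157$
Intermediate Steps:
$K = 627991$ ($K = -1570814 + 2198805 = 627991$)
$C{\left(W,B \right)} = - \frac{B}{4} + \frac{W}{4}$ ($C{\left(W,B \right)} = \frac{W - B}{4} = - \frac{B}{4} + \frac{W}{4}$)
$K - C{\left(1729,-1607 \right)} = 627991 - \left(\left(- \frac{1}{4}\right) \left(-1607\right) + \frac{1}{4} \cdot 1729\right) = 627991 - \left(\frac{1607}{4} + \frac{1729}{4}\right) = 627991 - 834 = 627157$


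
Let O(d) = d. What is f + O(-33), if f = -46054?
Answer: -46087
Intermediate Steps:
f + O(-33) = -46054 - 33 = -46087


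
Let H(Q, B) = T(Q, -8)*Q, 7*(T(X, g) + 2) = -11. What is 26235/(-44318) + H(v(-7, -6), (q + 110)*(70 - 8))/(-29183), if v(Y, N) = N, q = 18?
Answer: -5365959735/9053325358 ≈ -0.59271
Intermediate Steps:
T(X, g) = -25/7 (T(X, g) = -2 + (⅐)*(-11) = -2 - 11/7 = -25/7)
H(Q, B) = -25*Q/7
26235/(-44318) + H(v(-7, -6), (q + 110)*(70 - 8))/(-29183) = 26235/(-44318) - 25/7*(-6)/(-29183) = 26235*(-1/44318) + (150/7)*(-1/29183) = -26235/44318 - 150/204281 = -5365959735/9053325358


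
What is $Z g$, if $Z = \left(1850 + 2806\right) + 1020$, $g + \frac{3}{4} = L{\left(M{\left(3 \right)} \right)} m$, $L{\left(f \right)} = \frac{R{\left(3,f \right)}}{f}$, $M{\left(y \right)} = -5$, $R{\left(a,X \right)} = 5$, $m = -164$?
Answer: $926607$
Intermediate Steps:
$L{\left(f \right)} = \frac{5}{f}$
$g = \frac{653}{4}$ ($g = - \frac{3}{4} + \frac{5}{-5} \left(-164\right) = - \frac{3}{4} + 5 \left(- \frac{1}{5}\right) \left(-164\right) = - \frac{3}{4} - -164 = - \frac{3}{4} + 164 = \frac{653}{4} \approx 163.25$)
$Z = 5676$ ($Z = 4656 + 1020 = 5676$)
$Z g = 5676 \cdot \frac{653}{4} = 926607$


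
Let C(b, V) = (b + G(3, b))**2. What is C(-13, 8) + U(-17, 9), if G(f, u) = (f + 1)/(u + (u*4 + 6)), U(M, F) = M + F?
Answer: 566593/3481 ≈ 162.77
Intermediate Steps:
U(M, F) = F + M
G(f, u) = (1 + f)/(6 + 5*u) (G(f, u) = (1 + f)/(u + (4*u + 6)) = (1 + f)/(u + (6 + 4*u)) = (1 + f)/(6 + 5*u))
C(b, V) = (b + 4/(6 + 5*b))**2 (C(b, V) = (b + (1 + 3)/(6 + 5*b))**2 = (b + 4/(6 + 5*b))**2)
C(-13, 8) + U(-17, 9) = (4 - 13*(6 + 5*(-13)))**2/(6 + 5*(-13))**2 + (9 - 17) = (4 - 13*(6 - 65))**2/(6 - 65)**2 - 8 = (4 - 13*(-59))**2/(-59)**2 - 8 = (4 + 767)**2*(1/3481) - 8 = 771**2*(1/3481) - 8 = 594441*(1/3481) - 8 = 594441/3481 - 8 = 566593/3481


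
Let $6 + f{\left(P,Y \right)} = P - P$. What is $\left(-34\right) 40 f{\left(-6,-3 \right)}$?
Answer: $8160$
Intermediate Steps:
$f{\left(P,Y \right)} = -6$ ($f{\left(P,Y \right)} = -6 + \left(P - P\right) = -6 + 0 = -6$)
$\left(-34\right) 40 f{\left(-6,-3 \right)} = \left(-34\right) 40 \left(-6\right) = \left(-1360\right) \left(-6\right) = 8160$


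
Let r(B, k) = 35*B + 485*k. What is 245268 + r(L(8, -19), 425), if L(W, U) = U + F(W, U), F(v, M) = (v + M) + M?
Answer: 449678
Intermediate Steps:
F(v, M) = v + 2*M (F(v, M) = (M + v) + M = v + 2*M)
L(W, U) = W + 3*U (L(W, U) = U + (W + 2*U) = W + 3*U)
245268 + r(L(8, -19), 425) = 245268 + (35*(8 + 3*(-19)) + 485*425) = 245268 + (35*(8 - 57) + 206125) = 245268 + (35*(-49) + 206125) = 245268 + (-1715 + 206125) = 245268 + 204410 = 449678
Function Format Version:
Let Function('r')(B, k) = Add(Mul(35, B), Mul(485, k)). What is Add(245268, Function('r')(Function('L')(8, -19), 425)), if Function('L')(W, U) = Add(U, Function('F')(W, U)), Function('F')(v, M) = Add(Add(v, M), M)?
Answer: 449678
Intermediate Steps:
Function('F')(v, M) = Add(v, Mul(2, M)) (Function('F')(v, M) = Add(Add(M, v), M) = Add(v, Mul(2, M)))
Function('L')(W, U) = Add(W, Mul(3, U)) (Function('L')(W, U) = Add(U, Add(W, Mul(2, U))) = Add(W, Mul(3, U)))
Add(245268, Function('r')(Function('L')(8, -19), 425)) = Add(245268, Add(Mul(35, Add(8, Mul(3, -19))), Mul(485, 425))) = Add(245268, Add(Mul(35, Add(8, -57)), 206125)) = Add(245268, Add(Mul(35, -49), 206125)) = Add(245268, Add(-1715, 206125)) = Add(245268, 204410) = 449678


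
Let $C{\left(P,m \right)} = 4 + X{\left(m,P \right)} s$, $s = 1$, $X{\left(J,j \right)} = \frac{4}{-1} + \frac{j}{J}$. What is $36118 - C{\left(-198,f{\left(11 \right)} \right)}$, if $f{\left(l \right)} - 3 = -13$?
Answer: $\frac{180491}{5} \approx 36098.0$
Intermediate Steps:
$X{\left(J,j \right)} = -4 + \frac{j}{J}$ ($X{\left(J,j \right)} = 4 \left(-1\right) + \frac{j}{J} = -4 + \frac{j}{J}$)
$f{\left(l \right)} = -10$ ($f{\left(l \right)} = 3 - 13 = -10$)
$C{\left(P,m \right)} = \frac{P}{m}$ ($C{\left(P,m \right)} = 4 + \left(-4 + \frac{P}{m}\right) 1 = 4 + \left(-4 + \frac{P}{m}\right) = \frac{P}{m}$)
$36118 - C{\left(-198,f{\left(11 \right)} \right)} = 36118 - - \frac{198}{-10} = 36118 - \left(-198\right) \left(- \frac{1}{10}\right) = 36118 - \frac{99}{5} = \frac{180491}{5}$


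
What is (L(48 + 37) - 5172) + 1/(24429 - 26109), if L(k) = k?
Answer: -8546161/1680 ≈ -5087.0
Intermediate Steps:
(L(48 + 37) - 5172) + 1/(24429 - 26109) = ((48 + 37) - 5172) + 1/(24429 - 26109) = (85 - 5172) + 1/(-1680) = -5087 - 1/1680 = -8546161/1680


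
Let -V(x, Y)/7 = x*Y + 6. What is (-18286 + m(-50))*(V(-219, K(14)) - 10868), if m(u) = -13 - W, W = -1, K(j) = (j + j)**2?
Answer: -21792222676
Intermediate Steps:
K(j) = 4*j**2 (K(j) = (2*j)**2 = 4*j**2)
m(u) = -12 (m(u) = -13 - 1*(-1) = -13 + 1 = -12)
V(x, Y) = -42 - 7*Y*x (V(x, Y) = -7*(x*Y + 6) = -7*(Y*x + 6) = -7*(6 + Y*x) = -42 - 7*Y*x)
(-18286 + m(-50))*(V(-219, K(14)) - 10868) = (-18286 - 12)*((-42 - 7*4*14**2*(-219)) - 10868) = -18298*((-42 - 7*4*196*(-219)) - 10868) = -18298*((-42 - 7*784*(-219)) - 10868) = -18298*((-42 + 1201872) - 10868) = -18298*(1201830 - 10868) = -18298*1190962 = -21792222676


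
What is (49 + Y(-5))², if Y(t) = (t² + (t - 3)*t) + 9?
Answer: 15129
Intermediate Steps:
Y(t) = 9 + t² + t*(-3 + t) (Y(t) = (t² + (-3 + t)*t) + 9 = (t² + t*(-3 + t)) + 9 = 9 + t² + t*(-3 + t))
(49 + Y(-5))² = (49 + (9 - 3*(-5) + 2*(-5)²))² = (49 + (9 + 15 + 2*25))² = (49 + (9 + 15 + 50))² = (49 + 74)² = 123² = 15129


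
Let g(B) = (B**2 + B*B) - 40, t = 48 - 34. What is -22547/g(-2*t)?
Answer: -22547/1528 ≈ -14.756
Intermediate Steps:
t = 14
g(B) = -40 + 2*B**2 (g(B) = (B**2 + B**2) - 40 = 2*B**2 - 40 = -40 + 2*B**2)
-22547/g(-2*t) = -22547/(-40 + 2*(-2*14)**2) = -22547/(-40 + 2*(-28)**2) = -22547/(-40 + 2*784) = -22547/(-40 + 1568) = -22547/1528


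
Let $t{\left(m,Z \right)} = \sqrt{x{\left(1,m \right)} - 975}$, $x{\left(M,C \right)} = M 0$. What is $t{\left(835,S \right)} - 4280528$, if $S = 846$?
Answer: $-4280528 + 5 i \sqrt{39} \approx -4.2805 \cdot 10^{6} + 31.225 i$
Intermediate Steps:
$x{\left(M,C \right)} = 0$
$t{\left(m,Z \right)} = 5 i \sqrt{39}$ ($t{\left(m,Z \right)} = \sqrt{0 - 975} = \sqrt{-975} = 5 i \sqrt{39}$)
$t{\left(835,S \right)} - 4280528 = 5 i \sqrt{39} - 4280528 = -4280528 + 5 i \sqrt{39}$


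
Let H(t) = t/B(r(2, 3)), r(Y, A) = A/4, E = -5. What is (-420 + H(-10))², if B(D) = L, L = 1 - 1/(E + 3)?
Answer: 1638400/9 ≈ 1.8204e+5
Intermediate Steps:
r(Y, A) = A/4 (r(Y, A) = A*(¼) = A/4)
L = 3/2 (L = 1 - 1/(-5 + 3) = 1 - 1/(-2) = 1 - 1*(-½) = 1 + ½ = 3/2 ≈ 1.5000)
B(D) = 3/2
H(t) = 2*t/3 (H(t) = t/(3/2) = t*(⅔) = 2*t/3)
(-420 + H(-10))² = (-420 + (⅔)*(-10))² = (-420 - 20/3)² = (-1280/3)² = 1638400/9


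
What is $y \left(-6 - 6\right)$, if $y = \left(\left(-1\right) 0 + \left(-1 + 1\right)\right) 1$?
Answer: $0$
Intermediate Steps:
$y = 0$ ($y = \left(0 + 0\right) 1 = 0 \cdot 1 = 0$)
$y \left(-6 - 6\right) = 0 \left(-6 - 6\right) = 0 \left(-12\right) = 0$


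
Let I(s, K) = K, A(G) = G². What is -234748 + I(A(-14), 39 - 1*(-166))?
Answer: -234543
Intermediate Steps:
-234748 + I(A(-14), 39 - 1*(-166)) = -234748 + (39 - 1*(-166)) = -234748 + (39 + 166) = -234748 + 205 = -234543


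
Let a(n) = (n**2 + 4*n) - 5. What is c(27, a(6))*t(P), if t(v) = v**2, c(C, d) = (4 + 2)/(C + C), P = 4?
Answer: 16/9 ≈ 1.7778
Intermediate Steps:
a(n) = -5 + n**2 + 4*n
c(C, d) = 3/C (c(C, d) = 6/((2*C)) = 6*(1/(2*C)) = 3/C)
c(27, a(6))*t(P) = (3/27)*4**2 = (3*(1/27))*16 = (1/9)*16 = 16/9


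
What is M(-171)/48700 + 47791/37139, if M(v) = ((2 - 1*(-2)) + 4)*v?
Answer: 569153887/452167325 ≈ 1.2587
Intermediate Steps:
M(v) = 8*v (M(v) = ((2 + 2) + 4)*v = (4 + 4)*v = 8*v)
M(-171)/48700 + 47791/37139 = (8*(-171))/48700 + 47791/37139 = -1368*1/48700 + 47791*(1/37139) = -342/12175 + 47791/37139 = 569153887/452167325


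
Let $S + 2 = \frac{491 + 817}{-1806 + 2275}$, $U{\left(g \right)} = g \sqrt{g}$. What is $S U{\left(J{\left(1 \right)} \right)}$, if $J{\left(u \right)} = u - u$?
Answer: $0$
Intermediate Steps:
$J{\left(u \right)} = 0$
$U{\left(g \right)} = g^{\frac{3}{2}}$
$S = \frac{370}{469}$ ($S = -2 + \frac{491 + 817}{-1806 + 2275} = -2 + \frac{1308}{469} = \frac{370}{469} \approx 0.78891$)
$S U{\left(J{\left(1 \right)} \right)} = \frac{370 \cdot 0^{\frac{3}{2}}}{469} = \frac{370}{469} \cdot 0 = 0$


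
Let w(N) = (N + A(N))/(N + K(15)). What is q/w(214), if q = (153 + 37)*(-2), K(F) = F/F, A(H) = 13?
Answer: -81700/227 ≈ -359.91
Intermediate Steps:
K(F) = 1
w(N) = (13 + N)/(1 + N) (w(N) = (N + 13)/(N + 1) = (13 + N)/(1 + N))
q = -380 (q = 190*(-2) = -380)
q/w(214) = -380*(1 + 214)/(13 + 214) = -380/(227/215) = -380/((1/215)*227) = -380/227/215 = -380*215/227 = -81700/227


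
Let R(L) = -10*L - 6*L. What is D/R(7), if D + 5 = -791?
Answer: 199/28 ≈ 7.1071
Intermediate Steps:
R(L) = -16*L
D = -796 (D = -5 - 791 = -796)
D/R(7) = -796/((-16*7)) = -796/(-112) = -796*(-1/112) = 199/28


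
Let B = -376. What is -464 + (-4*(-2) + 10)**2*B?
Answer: -122288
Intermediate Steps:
-464 + (-4*(-2) + 10)**2*B = -464 + (-4*(-2) + 10)**2*(-376) = -464 + (8 + 10)**2*(-376) = -464 + 18**2*(-376) = -464 + 324*(-376) = -464 - 121824 = -122288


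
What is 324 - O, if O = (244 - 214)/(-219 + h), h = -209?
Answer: 69351/214 ≈ 324.07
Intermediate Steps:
O = -15/214 (O = (244 - 214)/(-219 - 209) = 30/(-428) = 30*(-1/428) = -15/214 ≈ -0.070093)
324 - O = 324 - 1*(-15/214) = 324 + 15/214 = 69351/214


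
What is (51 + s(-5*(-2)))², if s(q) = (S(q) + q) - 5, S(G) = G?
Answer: 4356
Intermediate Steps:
s(q) = -5 + 2*q (s(q) = (q + q) - 5 = 2*q - 5 = -5 + 2*q)
(51 + s(-5*(-2)))² = (51 + (-5 + 2*(-5*(-2))))² = (51 + (-5 + 2*10))² = (51 + (-5 + 20))² = (51 + 15)² = 66² = 4356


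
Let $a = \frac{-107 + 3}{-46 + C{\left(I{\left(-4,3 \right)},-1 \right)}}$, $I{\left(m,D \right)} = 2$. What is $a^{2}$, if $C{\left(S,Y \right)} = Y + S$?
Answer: $\frac{10816}{2025} \approx 5.3412$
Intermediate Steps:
$C{\left(S,Y \right)} = S + Y$
$a = \frac{104}{45}$ ($a = \frac{-107 + 3}{-46 + \left(2 - 1\right)} = - \frac{104}{-46 + 1} = - \frac{104}{-45} = \left(-104\right) \left(- \frac{1}{45}\right) = \frac{104}{45} \approx 2.3111$)
$a^{2} = \left(\frac{104}{45}\right)^{2} = \frac{10816}{2025}$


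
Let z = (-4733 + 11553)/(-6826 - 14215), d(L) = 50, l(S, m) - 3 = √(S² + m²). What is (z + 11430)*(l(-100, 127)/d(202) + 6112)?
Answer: 7349501861143/105205 + 24049181*√26129/105205 ≈ 6.9896e+7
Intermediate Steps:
l(S, m) = 3 + √(S² + m²)
z = -6820/21041 (z = 6820/(-21041) = 6820*(-1/21041) = -6820/21041 ≈ -0.32413)
(z + 11430)*(l(-100, 127)/d(202) + 6112) = (-6820/21041 + 11430)*((3 + √((-100)² + 127²))/50 + 6112) = 240491810*((3 + √(10000 + 16129))*(1/50) + 6112)/21041 = 240491810*((3 + √26129)*(1/50) + 6112)/21041 = 240491810*((3/50 + √26129/50) + 6112)/21041 = 240491810*(305603/50 + √26129/50)/21041 = 7349501861143/105205 + 24049181*√26129/105205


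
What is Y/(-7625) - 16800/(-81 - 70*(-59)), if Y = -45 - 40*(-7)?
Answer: -25810303/6174725 ≈ -4.1800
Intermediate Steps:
Y = 235 (Y = -45 + 280 = 235)
Y/(-7625) - 16800/(-81 - 70*(-59)) = 235/(-7625) - 16800/(-81 - 70*(-59)) = 235*(-1/7625) - 16800/(-81 + 4130) = -47/1525 - 16800/4049 = -25810303/6174725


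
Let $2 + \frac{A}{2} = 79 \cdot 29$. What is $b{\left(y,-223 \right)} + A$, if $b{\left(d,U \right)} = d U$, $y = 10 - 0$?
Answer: $2348$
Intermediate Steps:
$y = 10$ ($y = 10 + 0 = 10$)
$A = 4578$ ($A = -4 + 2 \cdot 79 \cdot 29 = -4 + 2 \cdot 2291 = -4 + 4582 = 4578$)
$b{\left(d,U \right)} = U d$
$b{\left(y,-223 \right)} + A = \left(-223\right) 10 + 4578 = -2230 + 4578 = 2348$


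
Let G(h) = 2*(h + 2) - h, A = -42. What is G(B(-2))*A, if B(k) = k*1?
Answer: -84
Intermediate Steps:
B(k) = k
G(h) = 4 + h (G(h) = 2*(2 + h) - h = (4 + 2*h) - h = 4 + h)
G(B(-2))*A = (4 - 2)*(-42) = 2*(-42) = -84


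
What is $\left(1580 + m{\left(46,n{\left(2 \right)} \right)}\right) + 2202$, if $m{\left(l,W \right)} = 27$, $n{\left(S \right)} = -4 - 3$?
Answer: $3809$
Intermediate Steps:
$n{\left(S \right)} = -7$ ($n{\left(S \right)} = -4 - 3 = -7$)
$\left(1580 + m{\left(46,n{\left(2 \right)} \right)}\right) + 2202 = \left(1580 + 27\right) + 2202 = 1607 + 2202 = 3809$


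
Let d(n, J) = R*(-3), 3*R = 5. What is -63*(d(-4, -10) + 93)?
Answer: -5544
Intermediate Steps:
R = 5/3 (R = (1/3)*5 = 5/3 ≈ 1.6667)
d(n, J) = -5 (d(n, J) = (5/3)*(-3) = -5)
-63*(d(-4, -10) + 93) = -63*(-5 + 93) = -63*88 = -5544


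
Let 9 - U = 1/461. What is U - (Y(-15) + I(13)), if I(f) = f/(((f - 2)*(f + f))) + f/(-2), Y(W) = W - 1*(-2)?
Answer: 144282/5071 ≈ 28.452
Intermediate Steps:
Y(W) = 2 + W (Y(W) = W + 2 = 2 + W)
I(f) = 1/(2*(-2 + f)) - f/2 (I(f) = f/(((-2 + f)*(2*f))) + f*(-½) = f/((2*f*(-2 + f))) - f/2 = f*(1/(2*f*(-2 + f))) - f/2 = 1/(2*(-2 + f)) - f/2)
U = 4148/461 (U = 9 - 1/461 = 4148/461 ≈ 8.9978)
U - (Y(-15) + I(13)) = 4148/461 - ((2 - 15) + (1 - 1*13² + 2*13)/(2*(-2 + 13))) = 4148/461 - (-13 + (½)*(1 - 1*169 + 26)/11) = 4148/461 - (-13 + (½)*(1/11)*(1 - 169 + 26)) = 4148/461 - (-13 + (½)*(1/11)*(-142)) = 4148/461 - (-13 - 71/11) = 4148/461 - 1*(-214/11) = 4148/461 + 214/11 = 144282/5071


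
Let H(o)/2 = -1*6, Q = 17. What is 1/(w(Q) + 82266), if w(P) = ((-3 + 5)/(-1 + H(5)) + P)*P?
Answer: 13/1073181 ≈ 1.2114e-5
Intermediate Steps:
H(o) = -12 (H(o) = 2*(-1*6) = 2*(-6) = -12)
w(P) = P*(-2/13 + P) (w(P) = ((-3 + 5)/(-1 - 12) + P)*P = (2/(-13) + P)*P = (2*(-1/13) + P)*P = (-2/13 + P)*P = P*(-2/13 + P))
1/(w(Q) + 82266) = 1/((1/13)*17*(-2 + 13*17) + 82266) = 1/((1/13)*17*(-2 + 221) + 82266) = 1/((1/13)*17*219 + 82266) = 1/(3723/13 + 82266) = 1/(1073181/13) = 13/1073181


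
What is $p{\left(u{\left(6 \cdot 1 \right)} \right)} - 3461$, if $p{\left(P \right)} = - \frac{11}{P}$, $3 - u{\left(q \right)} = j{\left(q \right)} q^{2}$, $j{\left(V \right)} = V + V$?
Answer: $- \frac{134978}{39} \approx -3461.0$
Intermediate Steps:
$j{\left(V \right)} = 2 V$
$u{\left(q \right)} = 3 - 2 q^{3}$ ($u{\left(q \right)} = 3 - 2 q q^{2} = 3 - 2 q^{3}$)
$p{\left(u{\left(6 \cdot 1 \right)} \right)} - 3461 = - \frac{11}{3 - 2 \left(6 \cdot 1\right)^{3}} - 3461 = - \frac{11}{3 - 2 \cdot 6^{3}} - 3461 = - \frac{11}{3 - 432} - 3461 = - \frac{11}{-429} - 3461 = \left(-11\right) \left(- \frac{1}{429}\right) - 3461 = \frac{1}{39} - 3461 = - \frac{134978}{39}$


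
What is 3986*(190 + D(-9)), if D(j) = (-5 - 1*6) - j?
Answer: 749368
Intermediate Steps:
D(j) = -11 - j (D(j) = (-5 - 6) - j = -11 - j)
3986*(190 + D(-9)) = 3986*(190 + (-11 - 1*(-9))) = 3986*(190 + (-11 + 9)) = 3986*(190 - 2) = 3986*188 = 749368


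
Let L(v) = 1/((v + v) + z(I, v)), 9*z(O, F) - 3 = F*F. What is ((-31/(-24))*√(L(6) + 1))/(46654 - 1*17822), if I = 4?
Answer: 31*√13/2421888 ≈ 4.6151e-5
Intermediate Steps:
z(O, F) = ⅓ + F²/9 (z(O, F) = ⅓ + (F*F)/9 = ⅓ + F²/9)
L(v) = 1/(⅓ + 2*v + v²/9) (L(v) = 1/((v + v) + (⅓ + v²/9)) = 1/(2*v + (⅓ + v²/9)) = 1/(⅓ + 2*v + v²/9))
((-31/(-24))*√(L(6) + 1))/(46654 - 1*17822) = ((-31/(-24))*√(9/(3 + 6² + 18*6) + 1))/(46654 - 1*17822) = ((-31*(-1/24))*√(9/(3 + 36 + 108) + 1))/(46654 - 17822) = (31*√(9/147 + 1)/24)/28832 = (31*√(9*(1/147) + 1)/24)*(1/28832) = (31*√(3/49 + 1)/24)*(1/28832) = (31*√(52/49)/24)*(1/28832) = (31*(2*√13/7)/24)*(1/28832) = (31*√13/84)*(1/28832) = 31*√13/2421888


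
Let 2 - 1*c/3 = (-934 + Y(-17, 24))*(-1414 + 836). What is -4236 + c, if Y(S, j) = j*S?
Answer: -2331258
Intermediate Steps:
Y(S, j) = S*j
c = -2327022 (c = 6 - 3*(-934 - 17*24)*(-1414 + 836) = 6 - 3*(-934 - 408)*(-578) = 6 - (-4026)*(-578) = 6 - 3*775676 = 6 - 2327028 = -2327022)
-4236 + c = -4236 - 2327022 = -2331258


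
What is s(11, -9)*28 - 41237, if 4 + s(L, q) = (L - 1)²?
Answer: -38549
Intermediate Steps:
s(L, q) = -4 + (-1 + L)² (s(L, q) = -4 + (L - 1)² = -4 + (-1 + L)²)
s(11, -9)*28 - 41237 = (-4 + (-1 + 11)²)*28 - 41237 = (-4 + 10²)*28 - 41237 = (-4 + 100)*28 - 41237 = 96*28 - 41237 = 2688 - 41237 = -38549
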